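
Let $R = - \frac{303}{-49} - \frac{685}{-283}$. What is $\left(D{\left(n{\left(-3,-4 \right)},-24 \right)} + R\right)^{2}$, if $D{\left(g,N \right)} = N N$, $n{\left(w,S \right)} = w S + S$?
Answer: $\frac{65718682170436}{192293689} \approx 3.4176 \cdot 10^{5}$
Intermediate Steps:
$n{\left(w,S \right)} = S + S w$ ($n{\left(w,S \right)} = S w + S = S + S w$)
$D{\left(g,N \right)} = N^{2}$
$R = \frac{119314}{13867}$ ($R = \left(-303\right) \left(- \frac{1}{49}\right) - - \frac{685}{283} = \frac{303}{49} + \frac{685}{283} = \frac{119314}{13867} \approx 8.6042$)
$\left(D{\left(n{\left(-3,-4 \right)},-24 \right)} + R\right)^{2} = \left(\left(-24\right)^{2} + \frac{119314}{13867}\right)^{2} = \left(576 + \frac{119314}{13867}\right)^{2} = \left(\frac{8106706}{13867}\right)^{2} = \frac{65718682170436}{192293689}$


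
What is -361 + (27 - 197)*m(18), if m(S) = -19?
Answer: 2869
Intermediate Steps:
-361 + (27 - 197)*m(18) = -361 + (27 - 197)*(-19) = -361 - 170*(-19) = -361 + 3230 = 2869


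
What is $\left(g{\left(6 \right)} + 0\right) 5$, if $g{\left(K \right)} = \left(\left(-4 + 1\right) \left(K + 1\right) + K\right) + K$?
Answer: $-45$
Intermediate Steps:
$g{\left(K \right)} = -3 - K$ ($g{\left(K \right)} = \left(- 3 \left(1 + K\right) + K\right) + K = \left(\left(-3 - 3 K\right) + K\right) + K = \left(-3 - 2 K\right) + K = -3 - K$)
$\left(g{\left(6 \right)} + 0\right) 5 = \left(\left(-3 - 6\right) + 0\right) 5 = \left(-9 + 0\right) 5 = \left(-9\right) 5 = -45$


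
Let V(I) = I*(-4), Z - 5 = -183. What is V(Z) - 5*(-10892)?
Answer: 55172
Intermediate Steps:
Z = -178 (Z = 5 - 183 = -178)
V(I) = -4*I
V(Z) - 5*(-10892) = -4*(-178) - 5*(-10892) = 712 + 54460 = 55172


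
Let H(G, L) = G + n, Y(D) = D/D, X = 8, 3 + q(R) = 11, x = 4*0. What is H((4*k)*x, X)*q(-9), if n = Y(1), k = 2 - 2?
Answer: 8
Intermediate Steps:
k = 0
x = 0
q(R) = 8 (q(R) = -3 + 11 = 8)
Y(D) = 1
n = 1
H(G, L) = 1 + G (H(G, L) = G + 1 = 1 + G)
H((4*k)*x, X)*q(-9) = (1 + (4*0)*0)*8 = (1 + 0*0)*8 = (1 + 0)*8 = 1*8 = 8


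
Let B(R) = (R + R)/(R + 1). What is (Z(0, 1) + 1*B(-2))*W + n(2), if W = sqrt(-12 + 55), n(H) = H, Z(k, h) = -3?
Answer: 2 + sqrt(43) ≈ 8.5574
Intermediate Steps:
B(R) = 2*R/(1 + R) (B(R) = (2*R)/(1 + R) = 2*R/(1 + R))
W = sqrt(43) ≈ 6.5574
(Z(0, 1) + 1*B(-2))*W + n(2) = (-3 + 1*(2*(-2)/(1 - 2)))*sqrt(43) + 2 = (-3 + 1*(2*(-2)/(-1)))*sqrt(43) + 2 = (-3 + 1*(2*(-2)*(-1)))*sqrt(43) + 2 = (-3 + 1*4)*sqrt(43) + 2 = (-3 + 4)*sqrt(43) + 2 = 1*sqrt(43) + 2 = sqrt(43) + 2 = 2 + sqrt(43)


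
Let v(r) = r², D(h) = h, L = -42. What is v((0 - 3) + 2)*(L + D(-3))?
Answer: -45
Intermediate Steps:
v((0 - 3) + 2)*(L + D(-3)) = ((0 - 3) + 2)²*(-42 - 3) = (-3 + 2)²*(-45) = (-1)²*(-45) = 1*(-45) = -45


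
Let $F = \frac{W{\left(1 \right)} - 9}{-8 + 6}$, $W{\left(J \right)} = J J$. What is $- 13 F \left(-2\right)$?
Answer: $104$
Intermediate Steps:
$W{\left(J \right)} = J^{2}$
$F = 4$ ($F = \frac{1^{2} - 9}{-8 + 6} = \frac{1 - 9}{-2} = \left(-8\right) \left(- \frac{1}{2}\right) = 4$)
$- 13 F \left(-2\right) = \left(-13\right) 4 \left(-2\right) = \left(-52\right) \left(-2\right) = 104$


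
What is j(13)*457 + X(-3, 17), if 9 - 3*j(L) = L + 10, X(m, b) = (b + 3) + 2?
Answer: -6332/3 ≈ -2110.7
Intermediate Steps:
X(m, b) = 5 + b (X(m, b) = (3 + b) + 2 = 5 + b)
j(L) = -1/3 - L/3 (j(L) = 3 - (L + 10)/3 = 3 - (10 + L)/3 = 3 + (-10/3 - L/3) = -1/3 - L/3)
j(13)*457 + X(-3, 17) = (-1/3 - 1/3*13)*457 + (5 + 17) = (-1/3 - 13/3)*457 + 22 = -14/3*457 + 22 = -6398/3 + 22 = -6332/3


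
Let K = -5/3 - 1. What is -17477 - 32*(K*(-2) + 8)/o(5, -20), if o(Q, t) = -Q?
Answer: -52175/3 ≈ -17392.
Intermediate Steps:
K = -8/3 (K = -5*1/3 - 1 = -5/3 - 1 = -8/3 ≈ -2.6667)
-17477 - 32*(K*(-2) + 8)/o(5, -20) = -17477 - 32*(-8/3*(-2) + 8)/((-1*5)) = -17477 - 32*(16/3 + 8)/(-5) = -17477 - 1280*(-1)/(3*5) = -17477 - 32*(-8/3) = -17477 + 256/3 = -52175/3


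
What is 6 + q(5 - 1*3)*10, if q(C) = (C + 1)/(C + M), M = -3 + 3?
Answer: 21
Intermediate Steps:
M = 0
q(C) = (1 + C)/C (q(C) = (C + 1)/(C + 0) = (1 + C)/C)
6 + q(5 - 1*3)*10 = 6 + ((1 + (5 - 1*3))/(5 - 1*3))*10 = 6 + ((1 + (5 - 3))/(5 - 3))*10 = 6 + ((1 + 2)/2)*10 = 6 + ((½)*3)*10 = 6 + (3/2)*10 = 6 + 15 = 21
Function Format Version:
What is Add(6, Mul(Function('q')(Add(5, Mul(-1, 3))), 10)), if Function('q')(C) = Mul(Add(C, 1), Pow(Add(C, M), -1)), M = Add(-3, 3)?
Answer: 21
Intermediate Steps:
M = 0
Function('q')(C) = Mul(Pow(C, -1), Add(1, C)) (Function('q')(C) = Mul(Add(C, 1), Pow(Add(C, 0), -1)) = Mul(Add(1, C), Pow(C, -1)) = Mul(Pow(C, -1), Add(1, C)))
Add(6, Mul(Function('q')(Add(5, Mul(-1, 3))), 10)) = Add(6, Mul(Mul(Pow(Add(5, Mul(-1, 3)), -1), Add(1, Add(5, Mul(-1, 3)))), 10)) = Add(6, Mul(Mul(Pow(Add(5, -3), -1), Add(1, Add(5, -3))), 10)) = Add(6, Mul(Mul(Pow(2, -1), Add(1, 2)), 10)) = Add(6, Mul(Mul(Rational(1, 2), 3), 10)) = Add(6, Mul(Rational(3, 2), 10)) = Add(6, 15) = 21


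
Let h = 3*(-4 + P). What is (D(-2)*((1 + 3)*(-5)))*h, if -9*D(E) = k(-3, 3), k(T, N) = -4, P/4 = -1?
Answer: 640/3 ≈ 213.33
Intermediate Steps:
P = -4 (P = 4*(-1) = -4)
D(E) = 4/9 (D(E) = -⅑*(-4) = 4/9)
h = -24 (h = 3*(-4 - 4) = 3*(-8) = -24)
(D(-2)*((1 + 3)*(-5)))*h = (4*((1 + 3)*(-5))/9)*(-24) = (4*(4*(-5))/9)*(-24) = ((4/9)*(-20))*(-24) = -80/9*(-24) = 640/3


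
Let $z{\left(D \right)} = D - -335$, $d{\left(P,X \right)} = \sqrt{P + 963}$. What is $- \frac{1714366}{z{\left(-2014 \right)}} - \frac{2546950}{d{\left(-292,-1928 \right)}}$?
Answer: $\frac{1714366}{1679} - \frac{2546950 \sqrt{671}}{671} \approx -97303.0$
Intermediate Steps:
$d{\left(P,X \right)} = \sqrt{963 + P}$
$z{\left(D \right)} = 335 + D$ ($z{\left(D \right)} = D + 335 = 335 + D$)
$- \frac{1714366}{z{\left(-2014 \right)}} - \frac{2546950}{d{\left(-292,-1928 \right)}} = - \frac{1714366}{335 - 2014} - \frac{2546950}{\sqrt{963 - 292}} = - \frac{1714366}{-1679} - \frac{2546950}{\sqrt{671}} = \left(-1714366\right) \left(- \frac{1}{1679}\right) - 2546950 \frac{\sqrt{671}}{671} = \frac{1714366}{1679} - \frac{2546950 \sqrt{671}}{671}$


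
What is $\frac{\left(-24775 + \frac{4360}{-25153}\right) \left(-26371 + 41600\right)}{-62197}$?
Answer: $\frac{9490254940115}{1564441141} \approx 6066.2$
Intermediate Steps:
$\frac{\left(-24775 + \frac{4360}{-25153}\right) \left(-26371 + 41600\right)}{-62197} = \left(-24775 + 4360 \left(- \frac{1}{25153}\right)\right) 15229 \left(- \frac{1}{62197}\right) = \left(-24775 - \frac{4360}{25153}\right) 15229 \left(- \frac{1}{62197}\right) = \left(- \frac{623169935}{25153}\right) 15229 \left(- \frac{1}{62197}\right) = \left(- \frac{9490254940115}{25153}\right) \left(- \frac{1}{62197}\right) = \frac{9490254940115}{1564441141}$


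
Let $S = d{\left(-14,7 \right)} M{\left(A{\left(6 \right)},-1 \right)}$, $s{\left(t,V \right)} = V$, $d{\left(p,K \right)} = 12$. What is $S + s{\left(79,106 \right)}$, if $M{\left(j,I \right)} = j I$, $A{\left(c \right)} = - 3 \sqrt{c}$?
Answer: $106 + 36 \sqrt{6} \approx 194.18$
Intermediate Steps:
$M{\left(j,I \right)} = I j$
$S = 36 \sqrt{6}$ ($S = 12 \left(- \left(-3\right) \sqrt{6}\right) = 12 \cdot 3 \sqrt{6} = 36 \sqrt{6} \approx 88.182$)
$S + s{\left(79,106 \right)} = 36 \sqrt{6} + 106 = 106 + 36 \sqrt{6}$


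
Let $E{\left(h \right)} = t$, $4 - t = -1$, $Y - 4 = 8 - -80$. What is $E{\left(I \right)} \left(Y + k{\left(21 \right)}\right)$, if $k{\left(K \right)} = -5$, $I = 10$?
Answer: $435$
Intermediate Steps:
$Y = 92$ ($Y = 4 + \left(8 - -80\right) = 4 + \left(8 + 80\right) = 4 + 88 = 92$)
$t = 5$ ($t = 4 - -1 = 4 + 1 = 5$)
$E{\left(h \right)} = 5$
$E{\left(I \right)} \left(Y + k{\left(21 \right)}\right) = 5 \left(92 - 5\right) = 5 \cdot 87 = 435$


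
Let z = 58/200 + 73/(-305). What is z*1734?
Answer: 267903/3050 ≈ 87.837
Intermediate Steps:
z = 309/6100 (z = 58*(1/200) + 73*(-1/305) = 29/100 - 73/305 = 309/6100 ≈ 0.050656)
z*1734 = (309/6100)*1734 = 267903/3050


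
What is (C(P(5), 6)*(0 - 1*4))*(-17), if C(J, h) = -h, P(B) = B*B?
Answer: -408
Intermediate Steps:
P(B) = B²
(C(P(5), 6)*(0 - 1*4))*(-17) = ((-1*6)*(0 - 1*4))*(-17) = -6*(0 - 4)*(-17) = -6*(-4)*(-17) = 24*(-17) = -408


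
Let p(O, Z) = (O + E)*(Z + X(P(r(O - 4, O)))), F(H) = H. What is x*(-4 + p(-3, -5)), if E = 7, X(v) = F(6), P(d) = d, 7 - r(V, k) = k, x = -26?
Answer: 0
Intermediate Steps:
r(V, k) = 7 - k
X(v) = 6
p(O, Z) = (6 + Z)*(7 + O) (p(O, Z) = (O + 7)*(Z + 6) = (7 + O)*(6 + Z) = (6 + Z)*(7 + O))
x*(-4 + p(-3, -5)) = -26*(-4 + (42 + 6*(-3) + 7*(-5) - 3*(-5))) = -26*(-4 + (42 - 18 - 35 + 15)) = -26*(-4 + 4) = -26*0 = 0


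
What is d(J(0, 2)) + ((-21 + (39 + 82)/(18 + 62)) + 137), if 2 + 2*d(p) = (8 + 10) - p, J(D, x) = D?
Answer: 10041/80 ≈ 125.51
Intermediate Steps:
d(p) = 8 - p/2 (d(p) = -1 + ((8 + 10) - p)/2 = -1 + (18 - p)/2 = -1 + (9 - p/2) = 8 - p/2)
d(J(0, 2)) + ((-21 + (39 + 82)/(18 + 62)) + 137) = (8 - ½*0) + ((-21 + (39 + 82)/(18 + 62)) + 137) = (8 + 0) + ((-21 + 121/80) + 137) = 8 + ((-21 + 121*(1/80)) + 137) = 8 + ((-21 + 121/80) + 137) = 8 + (-1559/80 + 137) = 8 + 9401/80 = 10041/80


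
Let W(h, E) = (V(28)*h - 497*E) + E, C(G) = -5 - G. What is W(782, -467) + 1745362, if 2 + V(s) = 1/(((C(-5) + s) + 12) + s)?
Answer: 3950883/2 ≈ 1.9754e+6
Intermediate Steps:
V(s) = -2 + 1/(12 + 2*s) (V(s) = -2 + 1/((((-5 - 1*(-5)) + s) + 12) + s) = -2 + 1/((((-5 + 5) + s) + 12) + s) = -2 + 1/(((0 + s) + 12) + s) = -2 + 1/((s + 12) + s) = -2 + 1/((12 + s) + s) = -2 + 1/(12 + 2*s))
W(h, E) = -496*E - 135*h/68 (W(h, E) = (((-23 - 4*28)/(2*(6 + 28)))*h - 497*E) + E = (((1/2)*(-23 - 112)/34)*h - 497*E) + E = (((1/2)*(1/34)*(-135))*h - 497*E) + E = (-135*h/68 - 497*E) + E = (-497*E - 135*h/68) + E = -496*E - 135*h/68)
W(782, -467) + 1745362 = (-496*(-467) - 135/68*782) + 1745362 = (231632 - 3105/2) + 1745362 = 460159/2 + 1745362 = 3950883/2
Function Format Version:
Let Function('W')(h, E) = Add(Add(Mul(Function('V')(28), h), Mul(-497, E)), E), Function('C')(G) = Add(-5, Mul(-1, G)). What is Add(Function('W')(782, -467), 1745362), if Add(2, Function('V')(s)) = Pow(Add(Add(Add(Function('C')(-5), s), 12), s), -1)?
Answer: Rational(3950883, 2) ≈ 1.9754e+6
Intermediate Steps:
Function('V')(s) = Add(-2, Pow(Add(12, Mul(2, s)), -1)) (Function('V')(s) = Add(-2, Pow(Add(Add(Add(Add(-5, Mul(-1, -5)), s), 12), s), -1)) = Add(-2, Pow(Add(Add(Add(Add(-5, 5), s), 12), s), -1)) = Add(-2, Pow(Add(Add(Add(0, s), 12), s), -1)) = Add(-2, Pow(Add(Add(s, 12), s), -1)) = Add(-2, Pow(Add(Add(12, s), s), -1)) = Add(-2, Pow(Add(12, Mul(2, s)), -1)))
Function('W')(h, E) = Add(Mul(-496, E), Mul(Rational(-135, 68), h)) (Function('W')(h, E) = Add(Add(Mul(Mul(Rational(1, 2), Pow(Add(6, 28), -1), Add(-23, Mul(-4, 28))), h), Mul(-497, E)), E) = Add(Add(Mul(Mul(Rational(1, 2), Pow(34, -1), Add(-23, -112)), h), Mul(-497, E)), E) = Add(Add(Mul(Mul(Rational(1, 2), Rational(1, 34), -135), h), Mul(-497, E)), E) = Add(Add(Mul(Rational(-135, 68), h), Mul(-497, E)), E) = Add(Add(Mul(-497, E), Mul(Rational(-135, 68), h)), E) = Add(Mul(-496, E), Mul(Rational(-135, 68), h)))
Add(Function('W')(782, -467), 1745362) = Add(Add(Mul(-496, -467), Mul(Rational(-135, 68), 782)), 1745362) = Add(Add(231632, Rational(-3105, 2)), 1745362) = Add(Rational(460159, 2), 1745362) = Rational(3950883, 2)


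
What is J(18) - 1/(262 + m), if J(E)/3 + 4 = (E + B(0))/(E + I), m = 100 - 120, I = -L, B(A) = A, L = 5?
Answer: -24697/3146 ≈ -7.8503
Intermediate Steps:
I = -5 (I = -1*5 = -5)
m = -20
J(E) = -12 + 3*E/(-5 + E) (J(E) = -12 + 3*((E + 0)/(E - 5)) = -12 + 3*(E/(-5 + E)) = -12 + 3*E/(-5 + E))
J(18) - 1/(262 + m) = 3*(20 - 3*18)/(-5 + 18) - 1/(262 - 20) = 3*(20 - 54)/13 - 1/242 = 3*(1/13)*(-34) - 1*1/242 = -102/13 - 1/242 = -24697/3146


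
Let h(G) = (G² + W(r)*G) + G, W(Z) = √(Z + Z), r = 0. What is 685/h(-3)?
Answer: 685/6 ≈ 114.17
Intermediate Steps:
W(Z) = √2*√Z (W(Z) = √(2*Z) = √2*√Z)
h(G) = G + G² (h(G) = (G² + (√2*√0)*G) + G = (G² + (√2*0)*G) + G = (G² + 0*G) + G = (G² + 0) + G = G² + G = G + G²)
685/h(-3) = 685/((-3*(1 - 3))) = 685/((-3*(-2))) = 685/6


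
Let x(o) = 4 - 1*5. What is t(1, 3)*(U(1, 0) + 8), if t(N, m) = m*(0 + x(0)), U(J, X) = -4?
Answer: -12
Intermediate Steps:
x(o) = -1 (x(o) = 4 - 5 = -1)
t(N, m) = -m (t(N, m) = m*(0 - 1) = m*(-1) = -m)
t(1, 3)*(U(1, 0) + 8) = (-1*3)*(-4 + 8) = -3*4 = -12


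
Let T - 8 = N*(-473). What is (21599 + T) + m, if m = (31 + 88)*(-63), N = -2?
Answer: 15056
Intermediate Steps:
T = 954 (T = 8 - 2*(-473) = 8 + 946 = 954)
m = -7497 (m = 119*(-63) = -7497)
(21599 + T) + m = (21599 + 954) - 7497 = 22553 - 7497 = 15056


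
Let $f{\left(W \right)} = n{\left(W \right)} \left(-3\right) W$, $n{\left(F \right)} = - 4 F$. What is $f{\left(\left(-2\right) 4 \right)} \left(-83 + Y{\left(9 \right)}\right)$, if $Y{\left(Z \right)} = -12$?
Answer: $-72960$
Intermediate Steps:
$f{\left(W \right)} = 12 W^{2}$ ($f{\left(W \right)} = - 4 W \left(-3\right) W = 12 W W = 12 W^{2}$)
$f{\left(\left(-2\right) 4 \right)} \left(-83 + Y{\left(9 \right)}\right) = 12 \left(\left(-2\right) 4\right)^{2} \left(-83 - 12\right) = 12 \left(-8\right)^{2} \left(-95\right) = 12 \cdot 64 \left(-95\right) = 768 \left(-95\right) = -72960$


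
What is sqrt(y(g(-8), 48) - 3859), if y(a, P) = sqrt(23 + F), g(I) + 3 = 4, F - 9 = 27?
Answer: sqrt(-3859 + sqrt(59)) ≈ 62.059*I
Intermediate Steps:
F = 36 (F = 9 + 27 = 36)
g(I) = 1 (g(I) = -3 + 4 = 1)
y(a, P) = sqrt(59) (y(a, P) = sqrt(23 + 36) = sqrt(59))
sqrt(y(g(-8), 48) - 3859) = sqrt(sqrt(59) - 3859) = sqrt(-3859 + sqrt(59))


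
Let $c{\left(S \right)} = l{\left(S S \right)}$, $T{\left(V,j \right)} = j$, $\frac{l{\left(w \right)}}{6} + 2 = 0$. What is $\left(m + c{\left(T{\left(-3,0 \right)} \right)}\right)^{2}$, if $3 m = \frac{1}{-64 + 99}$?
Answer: $\frac{1585081}{11025} \approx 143.77$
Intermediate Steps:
$l{\left(w \right)} = -12$ ($l{\left(w \right)} = -12 + 6 \cdot 0 = -12 + 0 = -12$)
$m = \frac{1}{105}$ ($m = \frac{1}{3 \left(-64 + 99\right)} = \frac{1}{3 \cdot 35} = \frac{1}{3} \cdot \frac{1}{35} = \frac{1}{105} \approx 0.0095238$)
$c{\left(S \right)} = -12$
$\left(m + c{\left(T{\left(-3,0 \right)} \right)}\right)^{2} = \left(\frac{1}{105} - 12\right)^{2} = \left(- \frac{1259}{105}\right)^{2} = \frac{1585081}{11025}$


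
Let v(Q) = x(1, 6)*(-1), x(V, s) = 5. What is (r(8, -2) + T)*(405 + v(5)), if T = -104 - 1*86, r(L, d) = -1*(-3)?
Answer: -74800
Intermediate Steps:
r(L, d) = 3
v(Q) = -5 (v(Q) = 5*(-1) = -5)
T = -190 (T = -104 - 86 = -190)
(r(8, -2) + T)*(405 + v(5)) = (3 - 190)*(405 - 5) = -187*400 = -74800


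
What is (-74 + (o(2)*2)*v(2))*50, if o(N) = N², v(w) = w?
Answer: -2900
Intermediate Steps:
(-74 + (o(2)*2)*v(2))*50 = (-74 + (2²*2)*2)*50 = (-74 + (4*2)*2)*50 = (-74 + 8*2)*50 = (-74 + 16)*50 = -58*50 = -2900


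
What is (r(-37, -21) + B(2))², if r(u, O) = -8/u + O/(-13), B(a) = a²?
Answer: 7868025/231361 ≈ 34.008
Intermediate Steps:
r(u, O) = -8/u - O/13 (r(u, O) = -8/u + O*(-1/13) = -8/u - O/13)
(r(-37, -21) + B(2))² = ((-8/(-37) - 1/13*(-21)) + 2²)² = ((-8*(-1/37) + 21/13) + 4)² = ((8/37 + 21/13) + 4)² = (881/481 + 4)² = (2805/481)² = 7868025/231361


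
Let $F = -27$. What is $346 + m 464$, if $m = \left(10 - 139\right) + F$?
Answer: $-72038$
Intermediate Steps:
$m = -156$ ($m = \left(10 - 139\right) - 27 = -129 - 27 = -156$)
$346 + m 464 = 346 - 72384 = -72038$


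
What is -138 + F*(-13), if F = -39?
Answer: 369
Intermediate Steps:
-138 + F*(-13) = -138 - 39*(-13) = -138 + 507 = 369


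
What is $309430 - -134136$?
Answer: $443566$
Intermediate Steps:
$309430 - -134136 = 309430 + 134136 = 443566$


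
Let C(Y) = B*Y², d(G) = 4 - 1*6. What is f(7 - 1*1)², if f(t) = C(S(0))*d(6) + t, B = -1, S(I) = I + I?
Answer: 36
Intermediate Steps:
d(G) = -2 (d(G) = 4 - 6 = -2)
S(I) = 2*I
C(Y) = -Y²
f(t) = t (f(t) = -(2*0)²*(-2) + t = -1*0²*(-2) + t = -1*0*(-2) + t = 0*(-2) + t = 0 + t = t)
f(7 - 1*1)² = (7 - 1*1)² = (7 - 1)² = 6² = 36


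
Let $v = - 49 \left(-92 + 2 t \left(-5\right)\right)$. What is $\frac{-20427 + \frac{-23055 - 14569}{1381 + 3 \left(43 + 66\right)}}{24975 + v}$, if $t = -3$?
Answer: $- \frac{8731735}{11961551} \approx -0.72998$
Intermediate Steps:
$v = 3038$ ($v = - 49 \left(-92 + 2 \left(-3\right) \left(-5\right)\right) = - 49 \left(-92 - -30\right) = - 49 \left(-92 + 30\right) = \left(-49\right) \left(-62\right) = 3038$)
$\frac{-20427 + \frac{-23055 - 14569}{1381 + 3 \left(43 + 66\right)}}{24975 + v} = \frac{-20427 + \frac{-23055 - 14569}{1381 + 3 \left(43 + 66\right)}}{24975 + 3038} = \frac{-20427 - \frac{37624}{1381 + 3 \cdot 109}}{28013} = \left(-20427 - \frac{37624}{1381 + 327}\right) \frac{1}{28013} = \left(-20427 - \frac{37624}{1708}\right) \frac{1}{28013} = \left(-20427 - \frac{9406}{427}\right) \frac{1}{28013} = \left(- \frac{8731735}{427}\right) \frac{1}{28013} = - \frac{8731735}{11961551}$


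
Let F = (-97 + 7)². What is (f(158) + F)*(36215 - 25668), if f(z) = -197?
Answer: 83352941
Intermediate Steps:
F = 8100 (F = (-90)² = 8100)
(f(158) + F)*(36215 - 25668) = (-197 + 8100)*(36215 - 25668) = 7903*10547 = 83352941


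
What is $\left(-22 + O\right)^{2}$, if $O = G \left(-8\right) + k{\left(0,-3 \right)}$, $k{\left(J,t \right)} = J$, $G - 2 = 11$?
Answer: $15876$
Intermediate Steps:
$G = 13$ ($G = 2 + 11 = 13$)
$O = -104$ ($O = 13 \left(-8\right) + 0 = -104 + 0 = -104$)
$\left(-22 + O\right)^{2} = \left(-22 - 104\right)^{2} = \left(-126\right)^{2} = 15876$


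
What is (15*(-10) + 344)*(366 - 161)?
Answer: 39770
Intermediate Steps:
(15*(-10) + 344)*(366 - 161) = (-150 + 344)*205 = 194*205 = 39770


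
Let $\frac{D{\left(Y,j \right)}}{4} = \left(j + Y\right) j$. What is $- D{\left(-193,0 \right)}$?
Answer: $0$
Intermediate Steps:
$D{\left(Y,j \right)} = 4 j \left(Y + j\right)$ ($D{\left(Y,j \right)} = 4 \left(j + Y\right) j = 4 \left(Y + j\right) j = 4 j \left(Y + j\right)$)
$- D{\left(-193,0 \right)} = - 4 \cdot 0 \left(-193 + 0\right) = - 4 \cdot 0 \left(-193\right) = \left(-1\right) 0 = 0$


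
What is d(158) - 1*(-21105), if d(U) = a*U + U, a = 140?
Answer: 43383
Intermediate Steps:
d(U) = 141*U (d(U) = 140*U + U = 141*U)
d(158) - 1*(-21105) = 141*158 - 1*(-21105) = 22278 + 21105 = 43383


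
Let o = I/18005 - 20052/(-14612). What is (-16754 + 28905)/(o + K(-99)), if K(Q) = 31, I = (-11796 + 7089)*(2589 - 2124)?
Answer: -12295366031/90251119 ≈ -136.24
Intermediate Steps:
I = -2188755 (I = -4707*465 = -2188755)
o = -121619430/1011881 (o = -2188755/18005 - 20052/(-14612) = -2188755*1/18005 - 20052*(-1/14612) = -437751/3601 + 5013/3653 = -121619430/1011881 ≈ -120.19)
(-16754 + 28905)/(o + K(-99)) = (-16754 + 28905)/(-121619430/1011881 + 31) = 12151/(-90251119/1011881) = 12151*(-1011881/90251119) = -12295366031/90251119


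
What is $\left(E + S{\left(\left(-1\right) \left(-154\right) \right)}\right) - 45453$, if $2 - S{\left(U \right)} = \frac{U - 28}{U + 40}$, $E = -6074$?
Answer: $- \frac{4997988}{97} \approx -51526.0$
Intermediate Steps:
$S{\left(U \right)} = 2 - \frac{-28 + U}{40 + U}$ ($S{\left(U \right)} = 2 - \frac{U - 28}{U + 40} = 2 - \frac{-28 + U}{40 + U}$)
$\left(E + S{\left(\left(-1\right) \left(-154\right) \right)}\right) - 45453 = \left(-6074 + \frac{108 - -154}{40 - -154}\right) - 45453 = \left(-6074 + \frac{108 + 154}{40 + 154}\right) - 45453 = \left(-6074 + \frac{1}{194} \cdot 262\right) - 45453 = \left(-6074 + \frac{131}{97}\right) - 45453 = - \frac{589047}{97} - 45453 = - \frac{4997988}{97}$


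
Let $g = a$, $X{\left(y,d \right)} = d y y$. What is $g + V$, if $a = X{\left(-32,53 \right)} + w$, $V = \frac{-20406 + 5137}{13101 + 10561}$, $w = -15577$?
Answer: $\frac{915585821}{23662} \approx 38694.0$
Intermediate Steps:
$X{\left(y,d \right)} = d y^{2}$
$V = - \frac{15269}{23662} \approx -0.6453$
$a = 38695$ ($a = 53 \left(-32\right)^{2} - 15577 = 53 \cdot 1024 - 15577 = 54272 - 15577 = 38695$)
$g = 38695$
$g + V = 38695 - \frac{15269}{23662} = \frac{915585821}{23662}$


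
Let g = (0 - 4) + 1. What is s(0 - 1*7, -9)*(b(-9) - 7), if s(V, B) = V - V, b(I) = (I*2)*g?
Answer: 0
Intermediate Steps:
g = -3 (g = -4 + 1 = -3)
b(I) = -6*I (b(I) = (I*2)*(-3) = (2*I)*(-3) = -6*I)
s(V, B) = 0
s(0 - 1*7, -9)*(b(-9) - 7) = 0*(-6*(-9) - 7) = 0*(54 - 7) = 0*47 = 0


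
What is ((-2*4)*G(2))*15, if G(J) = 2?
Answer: -240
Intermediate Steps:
((-2*4)*G(2))*15 = (-2*4*2)*15 = -8*2*15 = -16*15 = -240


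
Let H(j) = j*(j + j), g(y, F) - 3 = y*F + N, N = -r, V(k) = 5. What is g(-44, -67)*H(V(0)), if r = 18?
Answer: 146650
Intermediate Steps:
N = -18 (N = -1*18 = -18)
g(y, F) = -15 + F*y (g(y, F) = 3 + (y*F - 18) = 3 + (F*y - 18) = 3 + (-18 + F*y) = -15 + F*y)
H(j) = 2*j² (H(j) = j*(2*j) = 2*j²)
g(-44, -67)*H(V(0)) = (-15 - 67*(-44))*(2*5²) = (-15 + 2948)*(2*25) = 2933*50 = 146650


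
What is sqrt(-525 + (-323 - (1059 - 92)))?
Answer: 11*I*sqrt(15) ≈ 42.603*I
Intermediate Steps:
sqrt(-525 + (-323 - (1059 - 92))) = sqrt(-525 + (-323 - 1*967)) = sqrt(-525 + (-323 - 967)) = sqrt(-525 - 1290) = sqrt(-1815) = 11*I*sqrt(15)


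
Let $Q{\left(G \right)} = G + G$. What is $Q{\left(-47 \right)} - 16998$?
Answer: $-17092$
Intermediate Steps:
$Q{\left(G \right)} = 2 G$
$Q{\left(-47 \right)} - 16998 = 2 \left(-47\right) - 16998 = -94 - 16998 = -17092$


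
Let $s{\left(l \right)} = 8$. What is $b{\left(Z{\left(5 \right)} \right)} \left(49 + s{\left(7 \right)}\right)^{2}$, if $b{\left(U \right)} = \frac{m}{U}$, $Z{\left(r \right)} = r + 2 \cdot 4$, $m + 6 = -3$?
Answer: $- \frac{29241}{13} \approx -2249.3$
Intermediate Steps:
$m = -9$ ($m = -6 - 3 = -9$)
$Z{\left(r \right)} = 8 + r$ ($Z{\left(r \right)} = r + 8 = 8 + r$)
$b{\left(U \right)} = - \frac{9}{U}$
$b{\left(Z{\left(5 \right)} \right)} \left(49 + s{\left(7 \right)}\right)^{2} = - \frac{9}{8 + 5} \left(49 + 8\right)^{2} = - \frac{9}{13} \cdot 57^{2} = \left(-9\right) \frac{1}{13} \cdot 3249 = \left(- \frac{9}{13}\right) 3249 = - \frac{29241}{13}$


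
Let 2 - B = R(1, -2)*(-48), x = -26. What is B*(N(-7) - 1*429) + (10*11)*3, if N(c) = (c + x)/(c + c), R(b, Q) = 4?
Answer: -577071/7 ≈ -82439.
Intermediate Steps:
N(c) = (-26 + c)/(2*c) (N(c) = (c - 26)/(c + c) = (-26 + c)/((2*c)) = (-26 + c)*(1/(2*c)) = (-26 + c)/(2*c))
B = 194 (B = 2 - 4*(-48) = 2 - 1*(-192) = 2 + 192 = 194)
B*(N(-7) - 1*429) + (10*11)*3 = 194*((½)*(-26 - 7)/(-7) - 1*429) + (10*11)*3 = 194*((½)*(-⅐)*(-33) - 429) + 110*3 = 194*(33/14 - 429) + 330 = 194*(-5973/14) + 330 = -579381/7 + 330 = -577071/7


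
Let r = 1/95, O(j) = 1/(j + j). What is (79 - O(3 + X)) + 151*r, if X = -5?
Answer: 30719/380 ≈ 80.839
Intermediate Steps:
O(j) = 1/(2*j)
r = 1/95 ≈ 0.010526
(79 - O(3 + X)) + 151*r = (79 - 1/(2*(3 - 5))) + 151*(1/95) = (79 - 1/(2*(-2))) + 151/95 = (79 - (-1)/(2*2)) + 151/95 = (79 - 1*(-¼)) + 151/95 = (79 + ¼) + 151/95 = 317/4 + 151/95 = 30719/380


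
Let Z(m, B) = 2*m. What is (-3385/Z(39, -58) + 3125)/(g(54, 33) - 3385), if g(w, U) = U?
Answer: -240365/261456 ≈ -0.91933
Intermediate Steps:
(-3385/Z(39, -58) + 3125)/(g(54, 33) - 3385) = (-3385/(2*39) + 3125)/(33 - 3385) = (-3385/78 + 3125)/(-3352) = (-3385*1/78 + 3125)*(-1/3352) = (-3385/78 + 3125)*(-1/3352) = (240365/78)*(-1/3352) = -240365/261456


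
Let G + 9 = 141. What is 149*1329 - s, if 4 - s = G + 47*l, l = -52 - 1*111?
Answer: 190488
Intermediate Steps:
l = -163 (l = -52 - 111 = -163)
G = 132 (G = -9 + 141 = 132)
s = 7533 (s = 4 - (132 + 47*(-163)) = 4 - (132 - 7661) = 4 - 1*(-7529) = 4 + 7529 = 7533)
149*1329 - s = 149*1329 - 1*7533 = 198021 - 7533 = 190488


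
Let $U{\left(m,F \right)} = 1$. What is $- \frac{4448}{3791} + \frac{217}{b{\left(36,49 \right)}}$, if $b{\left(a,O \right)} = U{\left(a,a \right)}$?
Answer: $\frac{818199}{3791} \approx 215.83$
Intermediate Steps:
$b{\left(a,O \right)} = 1$
$- \frac{4448}{3791} + \frac{217}{b{\left(36,49 \right)}} = - \frac{4448}{3791} + \frac{217}{1} = \left(-4448\right) \frac{1}{3791} + 217 \cdot 1 = - \frac{4448}{3791} + 217 = \frac{818199}{3791}$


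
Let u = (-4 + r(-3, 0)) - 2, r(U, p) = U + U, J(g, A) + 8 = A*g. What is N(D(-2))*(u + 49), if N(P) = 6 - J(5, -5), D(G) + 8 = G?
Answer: 1443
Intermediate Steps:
D(G) = -8 + G
J(g, A) = -8 + A*g
r(U, p) = 2*U
u = -12 (u = (-4 + 2*(-3)) - 2 = (-4 - 6) - 2 = -10 - 2 = -12)
N(P) = 39 (N(P) = 6 - (-8 - 5*5) = 6 - (-8 - 25) = 6 - 1*(-33) = 6 + 33 = 39)
N(D(-2))*(u + 49) = 39*(-12 + 49) = 39*37 = 1443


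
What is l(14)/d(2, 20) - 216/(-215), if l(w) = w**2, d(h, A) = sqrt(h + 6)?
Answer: 216/215 + 49*sqrt(2) ≈ 70.301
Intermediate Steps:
d(h, A) = sqrt(6 + h)
l(14)/d(2, 20) - 216/(-215) = 14**2/(sqrt(6 + 2)) - 216/(-215) = 196/(sqrt(8)) - 216*(-1/215) = 196/((2*sqrt(2))) + 216/215 = 196*(sqrt(2)/4) + 216/215 = 49*sqrt(2) + 216/215 = 216/215 + 49*sqrt(2)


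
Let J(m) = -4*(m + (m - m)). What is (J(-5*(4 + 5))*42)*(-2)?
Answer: -15120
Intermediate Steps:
J(m) = -4*m (J(m) = -4*(m + 0) = -4*m)
(J(-5*(4 + 5))*42)*(-2) = (-(-20)*(4 + 5)*42)*(-2) = (-(-20)*9*42)*(-2) = (-4*(-45)*42)*(-2) = (180*42)*(-2) = 7560*(-2) = -15120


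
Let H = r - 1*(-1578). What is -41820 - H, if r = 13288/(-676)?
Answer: -7330940/169 ≈ -43378.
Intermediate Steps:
r = -3322/169 (r = 13288*(-1/676) = -3322/169 ≈ -19.657)
H = 263360/169 (H = -3322/169 - 1*(-1578) = -3322/169 + 1578 = 263360/169 ≈ 1558.3)
-41820 - H = -41820 - 1*263360/169 = -41820 - 263360/169 = -7330940/169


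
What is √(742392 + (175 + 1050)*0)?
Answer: 6*√20622 ≈ 861.62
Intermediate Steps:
√(742392 + (175 + 1050)*0) = √(742392 + 1225*0) = √(742392 + 0) = √742392 = 6*√20622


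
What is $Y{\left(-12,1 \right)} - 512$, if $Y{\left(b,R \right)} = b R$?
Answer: $-524$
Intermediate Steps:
$Y{\left(b,R \right)} = R b$
$Y{\left(-12,1 \right)} - 512 = 1 \left(-12\right) - 512 = -12 - 512 = -524$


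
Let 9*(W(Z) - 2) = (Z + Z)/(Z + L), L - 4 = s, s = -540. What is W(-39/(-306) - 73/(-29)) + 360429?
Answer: 5117754346889/14198985 ≈ 3.6043e+5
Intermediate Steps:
L = -536 (L = 4 - 540 = -536)
W(Z) = 2 + 2*Z/(9*(-536 + Z)) (W(Z) = 2 + ((Z + Z)/(Z - 536))/9 = 2 + ((2*Z)/(-536 + Z))/9 = 2 + (2*Z/(-536 + Z))/9 = 2 + 2*Z/(9*(-536 + Z)))
W(-39/(-306) - 73/(-29)) + 360429 = 4*(-2412 + 5*(-39/(-306) - 73/(-29)))/(9*(-536 + (-39/(-306) - 73/(-29)))) + 360429 = 4*(-2412 + 5*(-39*(-1/306) - 73*(-1/29)))/(9*(-536 + (-39*(-1/306) - 73*(-1/29)))) + 360429 = 4*(-2412 + 5*(13/102 + 73/29))/(9*(-536 + (13/102 + 73/29))) + 360429 = 4*(-2412 + 5*(7823/2958))/(9*(-536 + 7823/2958)) + 360429 = 4*(-2412 + 39115/2958)/(9*(-1577665/2958)) + 360429 = (4/9)*(-2958/1577665)*(-7095581/2958) + 360429 = 28382324/14198985 + 360429 = 5117754346889/14198985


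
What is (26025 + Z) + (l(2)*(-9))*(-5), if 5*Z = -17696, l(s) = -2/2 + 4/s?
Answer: 112654/5 ≈ 22531.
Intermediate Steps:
l(s) = -1 + 4/s (l(s) = -2*½ + 4/s = -1 + 4/s)
Z = -17696/5 (Z = (⅕)*(-17696) = -17696/5 ≈ -3539.2)
(26025 + Z) + (l(2)*(-9))*(-5) = (26025 - 17696/5) + (((4 - 1*2)/2)*(-9))*(-5) = 112429/5 + (((4 - 2)/2)*(-9))*(-5) = 112429/5 + (((½)*2)*(-9))*(-5) = 112429/5 + (1*(-9))*(-5) = 112429/5 - 9*(-5) = 112429/5 + 45 = 112654/5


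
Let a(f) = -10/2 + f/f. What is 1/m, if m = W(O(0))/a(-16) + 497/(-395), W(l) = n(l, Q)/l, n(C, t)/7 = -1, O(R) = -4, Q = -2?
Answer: -6320/10717 ≈ -0.58972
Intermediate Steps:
n(C, t) = -7 (n(C, t) = 7*(-1) = -7)
a(f) = -4 (a(f) = -10*½ + 1 = -5 + 1 = -4)
W(l) = -7/l
m = -10717/6320 (m = -7/(-4)/(-4) + 497/(-395) = -7*(-¼)*(-¼) + 497*(-1/395) = (7/4)*(-¼) - 497/395 = -7/16 - 497/395 = -10717/6320 ≈ -1.6957)
1/m = 1/(-10717/6320) = -6320/10717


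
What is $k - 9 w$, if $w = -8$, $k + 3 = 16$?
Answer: $85$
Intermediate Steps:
$k = 13$ ($k = -3 + 16 = 13$)
$k - 9 w = 13 - -72 = 13 + 72 = 85$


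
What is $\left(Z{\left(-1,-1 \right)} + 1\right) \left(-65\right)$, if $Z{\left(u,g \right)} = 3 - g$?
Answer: $-325$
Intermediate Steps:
$\left(Z{\left(-1,-1 \right)} + 1\right) \left(-65\right) = \left(\left(3 - -1\right) + 1\right) \left(-65\right) = \left(\left(3 + 1\right) + 1\right) \left(-65\right) = \left(4 + 1\right) \left(-65\right) = 5 \left(-65\right) = -325$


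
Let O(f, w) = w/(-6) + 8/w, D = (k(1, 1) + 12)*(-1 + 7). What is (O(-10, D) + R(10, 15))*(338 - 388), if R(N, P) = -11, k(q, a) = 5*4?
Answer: 25775/12 ≈ 2147.9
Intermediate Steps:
k(q, a) = 20
D = 192 (D = (20 + 12)*(-1 + 7) = 32*6 = 192)
O(f, w) = 8/w - w/6 (O(f, w) = w*(-⅙) + 8/w = -w/6 + 8/w = 8/w - w/6)
(O(-10, D) + R(10, 15))*(338 - 388) = ((8/192 - ⅙*192) - 11)*(338 - 388) = ((8*(1/192) - 32) - 11)*(-50) = ((1/24 - 32) - 11)*(-50) = (-767/24 - 11)*(-50) = -1031/24*(-50) = 25775/12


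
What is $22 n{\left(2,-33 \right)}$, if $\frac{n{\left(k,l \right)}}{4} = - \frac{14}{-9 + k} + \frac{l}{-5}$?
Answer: $\frac{3784}{5} \approx 756.8$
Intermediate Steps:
$n{\left(k,l \right)} = - \frac{56}{-9 + k} - \frac{4 l}{5}$ ($n{\left(k,l \right)} = 4 \left(- \frac{14}{-9 + k} + \frac{l}{-5}\right) = 4 \left(- \frac{14}{-9 + k} + l \left(- \frac{1}{5}\right)\right) = 4 \left(- \frac{14}{-9 + k} - \frac{l}{5}\right) = - \frac{56}{-9 + k} - \frac{4 l}{5}$)
$22 n{\left(2,-33 \right)} = 22 \frac{4 \left(-70 + 9 \left(-33\right) - 2 \left(-33\right)\right)}{5 \left(-9 + 2\right)} = 22 \frac{4 \left(-70 - 297 + 66\right)}{5 \left(-7\right)} = 22 \cdot \frac{4}{5} \left(- \frac{1}{7}\right) \left(-301\right) = 22 \cdot \frac{172}{5} = \frac{3784}{5}$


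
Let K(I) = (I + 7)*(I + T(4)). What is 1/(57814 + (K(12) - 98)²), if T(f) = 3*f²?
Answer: 1/1143578 ≈ 8.7445e-7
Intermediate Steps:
K(I) = (7 + I)*(48 + I) (K(I) = (I + 7)*(I + 3*4²) = (7 + I)*(I + 3*16) = (7 + I)*(I + 48) = (7 + I)*(48 + I))
1/(57814 + (K(12) - 98)²) = 1/(57814 + ((336 + 12² + 55*12) - 98)²) = 1/(57814 + ((336 + 144 + 660) - 98)²) = 1/(57814 + (1140 - 98)²) = 1/(57814 + 1042²) = 1/(57814 + 1085764) = 1/1143578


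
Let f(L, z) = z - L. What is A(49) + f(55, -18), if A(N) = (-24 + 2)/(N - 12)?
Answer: -2723/37 ≈ -73.595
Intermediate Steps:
A(N) = -22/(-12 + N)
A(49) + f(55, -18) = -22/(-12 + 49) + (-18 - 1*55) = -22/37 + (-18 - 55) = -22*1/37 - 73 = -22/37 - 73 = -2723/37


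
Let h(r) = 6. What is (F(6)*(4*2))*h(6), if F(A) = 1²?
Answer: 48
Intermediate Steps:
F(A) = 1
(F(6)*(4*2))*h(6) = (1*(4*2))*6 = (1*8)*6 = 8*6 = 48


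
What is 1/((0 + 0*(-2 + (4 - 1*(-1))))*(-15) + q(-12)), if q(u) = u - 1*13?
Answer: -1/25 ≈ -0.040000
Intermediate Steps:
q(u) = -13 + u (q(u) = u - 13 = -13 + u)
1/((0 + 0*(-2 + (4 - 1*(-1))))*(-15) + q(-12)) = 1/((0 + 0*(-2 + (4 - 1*(-1))))*(-15) + (-13 - 12)) = 1/((0 + 0*(-2 + (4 + 1)))*(-15) - 25) = 1/((0 + 0*(-2 + 5))*(-15) - 25) = 1/((0 + 0*3)*(-15) - 25) = 1/((0 + 0)*(-15) - 25) = 1/(0*(-15) - 25) = 1/(0 - 25) = 1/(-25) = -1/25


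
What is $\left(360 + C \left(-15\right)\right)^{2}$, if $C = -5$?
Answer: $189225$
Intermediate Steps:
$\left(360 + C \left(-15\right)\right)^{2} = \left(360 - -75\right)^{2} = \left(360 + 75\right)^{2} = 435^{2} = 189225$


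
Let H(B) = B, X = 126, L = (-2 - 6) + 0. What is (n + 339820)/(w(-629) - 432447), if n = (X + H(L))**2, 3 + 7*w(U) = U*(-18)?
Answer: -176872/215415 ≈ -0.82108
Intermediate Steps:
L = -8 (L = -8 + 0 = -8)
w(U) = -3/7 - 18*U/7 (w(U) = -3/7 + (U*(-18))/7 = -3/7 + (-18*U)/7 = -3/7 - 18*U/7)
n = 13924 (n = (126 - 8)**2 = 118**2 = 13924)
(n + 339820)/(w(-629) - 432447) = (13924 + 339820)/((-3/7 - 18/7*(-629)) - 432447) = 353744/((-3/7 + 11322/7) - 432447) = 353744/(1617 - 432447) = 353744/(-430830) = 353744*(-1/430830) = -176872/215415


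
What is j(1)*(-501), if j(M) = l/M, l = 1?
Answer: -501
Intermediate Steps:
j(M) = 1/M
j(1)*(-501) = -501/1 = 1*(-501) = -501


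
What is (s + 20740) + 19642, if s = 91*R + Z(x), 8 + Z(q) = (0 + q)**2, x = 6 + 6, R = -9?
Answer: 39699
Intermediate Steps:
x = 12
Z(q) = -8 + q**2 (Z(q) = -8 + (0 + q)**2 = -8 + q**2)
s = -683 (s = 91*(-9) + (-8 + 12**2) = -819 + (-8 + 144) = -819 + 136 = -683)
(s + 20740) + 19642 = (-683 + 20740) + 19642 = 20057 + 19642 = 39699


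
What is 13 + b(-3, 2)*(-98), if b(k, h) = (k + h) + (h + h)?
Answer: -281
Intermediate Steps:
b(k, h) = k + 3*h (b(k, h) = (h + k) + 2*h = k + 3*h)
13 + b(-3, 2)*(-98) = 13 + (-3 + 3*2)*(-98) = 13 + (-3 + 6)*(-98) = 13 + 3*(-98) = 13 - 294 = -281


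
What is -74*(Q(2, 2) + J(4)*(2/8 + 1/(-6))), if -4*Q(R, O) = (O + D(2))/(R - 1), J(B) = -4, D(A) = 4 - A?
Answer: 296/3 ≈ 98.667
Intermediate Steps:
Q(R, O) = -(2 + O)/(4*(-1 + R)) (Q(R, O) = -(O + (4 - 1*2))/(4*(R - 1)) = -(O + (4 - 2))/(4*(-1 + R)) = -(O + 2)/(4*(-1 + R)) = -(2 + O)/(4*(-1 + R)))
-74*(Q(2, 2) + J(4)*(2/8 + 1/(-6))) = -74*((-2 - 1*2)/(4*(-1 + 2)) - 4*(2/8 + 1/(-6))) = -74*((¼)*(-2 - 2)/1 - 4*(2*(⅛) + 1*(-⅙))) = -74*((¼)*1*(-4) - 4*(¼ - ⅙)) = -74*(-1 - 4*1/12) = -74*(-1 - ⅓) = -74*(-4/3) = 296/3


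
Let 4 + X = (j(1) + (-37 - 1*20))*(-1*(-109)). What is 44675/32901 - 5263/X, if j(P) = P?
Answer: 49559207/22328812 ≈ 2.2195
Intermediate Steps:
X = -6108 (X = -4 + (1 + (-37 - 1*20))*(-1*(-109)) = -4 + (1 + (-37 - 20))*109 = -4 + (1 - 57)*109 = -4 - 56*109 = -4 - 6104 = -6108)
44675/32901 - 5263/X = 44675/32901 - 5263/(-6108) = 44675*(1/32901) - 5263*(-1/6108) = 44675/32901 + 5263/6108 = 49559207/22328812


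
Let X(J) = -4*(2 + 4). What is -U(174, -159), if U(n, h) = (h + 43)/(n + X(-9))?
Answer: 58/75 ≈ 0.77333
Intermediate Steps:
X(J) = -24 (X(J) = -4*6 = -24)
U(n, h) = (43 + h)/(-24 + n) (U(n, h) = (h + 43)/(n - 24) = (43 + h)/(-24 + n))
-U(174, -159) = -(43 - 159)/(-24 + 174) = -(-116)/150 = -1*(-58/75) = 58/75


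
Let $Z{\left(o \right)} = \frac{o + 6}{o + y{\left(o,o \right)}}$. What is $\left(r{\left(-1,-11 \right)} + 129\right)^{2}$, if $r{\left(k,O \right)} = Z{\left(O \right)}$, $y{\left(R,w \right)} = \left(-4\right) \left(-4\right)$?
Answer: $16384$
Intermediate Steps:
$y{\left(R,w \right)} = 16$
$Z{\left(o \right)} = \frac{6 + o}{16 + o}$ ($Z{\left(o \right)} = \frac{o + 6}{o + 16} = \frac{6 + o}{16 + o}$)
$r{\left(k,O \right)} = \frac{6 + O}{16 + O}$
$\left(r{\left(-1,-11 \right)} + 129\right)^{2} = \left(\frac{6 - 11}{16 - 11} + 129\right)^{2} = \left(\frac{1}{5} \left(-5\right) + 129\right)^{2} = \left(-1 + 129\right)^{2} = 128^{2} = 16384$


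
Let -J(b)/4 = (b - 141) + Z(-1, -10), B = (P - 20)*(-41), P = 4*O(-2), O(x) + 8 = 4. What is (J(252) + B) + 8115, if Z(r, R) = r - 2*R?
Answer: 9071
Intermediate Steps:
O(x) = -4 (O(x) = -8 + 4 = -4)
P = -16 (P = 4*(-4) = -16)
B = 1476 (B = (-16 - 20)*(-41) = -36*(-41) = 1476)
J(b) = 488 - 4*b (J(b) = -4*((b - 141) + (-1 - 2*(-10))) = -4*((-141 + b) + (-1 + 20)) = -4*((-141 + b) + 19) = -4*(-122 + b) = 488 - 4*b)
(J(252) + B) + 8115 = ((488 - 4*252) + 1476) + 8115 = ((488 - 1008) + 1476) + 8115 = (-520 + 1476) + 8115 = 956 + 8115 = 9071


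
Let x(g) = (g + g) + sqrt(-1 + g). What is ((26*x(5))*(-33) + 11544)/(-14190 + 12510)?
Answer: -26/35 ≈ -0.74286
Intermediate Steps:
x(g) = sqrt(-1 + g) + 2*g (x(g) = 2*g + sqrt(-1 + g) = sqrt(-1 + g) + 2*g)
((26*x(5))*(-33) + 11544)/(-14190 + 12510) = ((26*(sqrt(-1 + 5) + 2*5))*(-33) + 11544)/(-14190 + 12510) = ((26*(sqrt(4) + 10))*(-33) + 11544)/(-1680) = ((26*(2 + 10))*(-33) + 11544)*(-1/1680) = ((26*12)*(-33) + 11544)*(-1/1680) = (312*(-33) + 11544)*(-1/1680) = (-10296 + 11544)*(-1/1680) = 1248*(-1/1680) = -26/35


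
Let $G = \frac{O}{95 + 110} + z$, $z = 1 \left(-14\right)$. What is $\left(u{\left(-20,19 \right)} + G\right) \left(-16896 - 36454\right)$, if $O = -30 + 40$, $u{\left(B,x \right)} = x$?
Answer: $- \frac{11043450}{41} \approx -2.6935 \cdot 10^{5}$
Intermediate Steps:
$O = 10$
$z = -14$
$G = - \frac{572}{41}$ ($G = \frac{1}{95 + 110} \cdot 10 - 14 = \frac{1}{205} \cdot 10 - 14 = \frac{2}{41} - 14 = - \frac{572}{41} \approx -13.951$)
$\left(u{\left(-20,19 \right)} + G\right) \left(-16896 - 36454\right) = \left(19 - \frac{572}{41}\right) \left(-16896 - 36454\right) = \frac{207}{41} \left(-53350\right) = - \frac{11043450}{41}$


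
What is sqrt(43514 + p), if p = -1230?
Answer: 62*sqrt(11) ≈ 205.63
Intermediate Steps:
sqrt(43514 + p) = sqrt(43514 - 1230) = sqrt(42284) = 62*sqrt(11)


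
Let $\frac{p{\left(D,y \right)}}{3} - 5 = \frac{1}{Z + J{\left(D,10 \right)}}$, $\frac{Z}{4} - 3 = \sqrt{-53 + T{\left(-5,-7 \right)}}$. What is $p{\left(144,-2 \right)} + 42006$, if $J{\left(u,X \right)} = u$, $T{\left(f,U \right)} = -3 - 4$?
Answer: $\frac{88580307}{2108} - \frac{i \sqrt{15}}{1054} \approx 42021.0 - 0.0036746 i$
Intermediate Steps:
$T{\left(f,U \right)} = -7$
$Z = 12 + 8 i \sqrt{15}$ ($Z = 12 + 4 \sqrt{-53 - 7} = 12 + 4 \sqrt{-60} = 12 + 4 \cdot 2 i \sqrt{15} = 12 + 8 i \sqrt{15} \approx 12.0 + 30.984 i$)
$p{\left(D,y \right)} = 15 + \frac{3}{12 + D + 8 i \sqrt{15}}$ ($p{\left(D,y \right)} = 15 + \frac{3}{\left(12 + 8 i \sqrt{15}\right) + D} = 15 + \frac{3}{12 + D + 8 i \sqrt{15}}$)
$p{\left(144,-2 \right)} + 42006 = \frac{3 \left(61 + 5 \cdot 144 + 40 i \sqrt{15}\right)}{12 + 144 + 8 i \sqrt{15}} + 42006 = \frac{3 \left(61 + 720 + 40 i \sqrt{15}\right)}{156 + 8 i \sqrt{15}} + 42006 = \frac{3 \left(781 + 40 i \sqrt{15}\right)}{156 + 8 i \sqrt{15}} + 42006 = 42006 + \frac{3 \left(781 + 40 i \sqrt{15}\right)}{156 + 8 i \sqrt{15}}$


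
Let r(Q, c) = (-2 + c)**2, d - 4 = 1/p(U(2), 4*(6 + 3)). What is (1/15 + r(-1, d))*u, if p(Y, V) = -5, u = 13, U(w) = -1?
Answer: 3224/75 ≈ 42.987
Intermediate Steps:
d = 19/5 (d = 4 + 1/(-5) = 4 - 1/5 = 19/5 ≈ 3.8000)
(1/15 + r(-1, d))*u = (1/15 + (-2 + 19/5)**2)*13 = (1/15 + (9/5)**2)*13 = (1/15 + 81/25)*13 = (248/75)*13 = 3224/75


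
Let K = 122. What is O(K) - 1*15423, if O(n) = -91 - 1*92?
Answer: -15606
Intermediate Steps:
O(n) = -183 (O(n) = -91 - 92 = -183)
O(K) - 1*15423 = -183 - 1*15423 = -183 - 15423 = -15606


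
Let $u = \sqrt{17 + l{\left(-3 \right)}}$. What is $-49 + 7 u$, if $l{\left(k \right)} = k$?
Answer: $-49 + 7 \sqrt{14} \approx -22.808$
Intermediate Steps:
$u = \sqrt{14}$ ($u = \sqrt{17 - 3} = \sqrt{14} \approx 3.7417$)
$-49 + 7 u = -49 + 7 \sqrt{14}$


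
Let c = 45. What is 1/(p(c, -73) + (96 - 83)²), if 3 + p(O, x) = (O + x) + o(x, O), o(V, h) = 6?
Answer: 1/144 ≈ 0.0069444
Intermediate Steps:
p(O, x) = 3 + O + x (p(O, x) = -3 + ((O + x) + 6) = -3 + (6 + O + x) = 3 + O + x)
1/(p(c, -73) + (96 - 83)²) = 1/((3 + 45 - 73) + (96 - 83)²) = 1/(-25 + 13²) = 1/(-25 + 169) = 1/144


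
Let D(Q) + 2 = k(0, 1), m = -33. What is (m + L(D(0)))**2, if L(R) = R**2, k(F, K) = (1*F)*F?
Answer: 841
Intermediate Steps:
k(F, K) = F**2 (k(F, K) = F*F = F**2)
D(Q) = -2 (D(Q) = -2 + 0**2 = -2 + 0 = -2)
(m + L(D(0)))**2 = (-33 + (-2)**2)**2 = (-33 + 4)**2 = (-29)**2 = 841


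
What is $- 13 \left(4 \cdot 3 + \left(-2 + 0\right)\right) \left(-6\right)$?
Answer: $780$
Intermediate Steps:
$- 13 \left(4 \cdot 3 + \left(-2 + 0\right)\right) \left(-6\right) = - 13 \left(12 - 2\right) \left(-6\right) = \left(-13\right) 10 \left(-6\right) = \left(-130\right) \left(-6\right) = 780$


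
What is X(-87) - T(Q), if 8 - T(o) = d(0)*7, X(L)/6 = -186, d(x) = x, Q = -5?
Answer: -1124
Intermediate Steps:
X(L) = -1116 (X(L) = 6*(-186) = -1116)
T(o) = 8 (T(o) = 8 - 0*7 = 8 - 1*0 = 8 + 0 = 8)
X(-87) - T(Q) = -1116 - 1*8 = -1116 - 8 = -1124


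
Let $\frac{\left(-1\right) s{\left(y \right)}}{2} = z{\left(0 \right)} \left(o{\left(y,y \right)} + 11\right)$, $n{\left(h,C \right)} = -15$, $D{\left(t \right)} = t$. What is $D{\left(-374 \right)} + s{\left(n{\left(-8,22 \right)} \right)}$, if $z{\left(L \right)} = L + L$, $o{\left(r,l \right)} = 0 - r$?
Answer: $-374$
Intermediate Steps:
$o{\left(r,l \right)} = - r$
$z{\left(L \right)} = 2 L$
$s{\left(y \right)} = 0$ ($s{\left(y \right)} = - 2 \cdot 2 \cdot 0 \left(- y + 11\right) = - 2 \cdot 0 \left(11 - y\right) = \left(-2\right) 0 = 0$)
$D{\left(-374 \right)} + s{\left(n{\left(-8,22 \right)} \right)} = -374 + 0 = -374$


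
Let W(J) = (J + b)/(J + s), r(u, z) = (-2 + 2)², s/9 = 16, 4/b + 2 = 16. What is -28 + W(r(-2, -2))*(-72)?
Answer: -197/7 ≈ -28.143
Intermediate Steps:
b = 2/7 (b = 4/(-2 + 16) = 4/14 = 4*(1/14) = 2/7 ≈ 0.28571)
s = 144 (s = 9*16 = 144)
r(u, z) = 0 (r(u, z) = 0² = 0)
W(J) = (2/7 + J)/(144 + J) (W(J) = (J + 2/7)/(J + 144) = (2/7 + J)/(144 + J))
-28 + W(r(-2, -2))*(-72) = -28 + ((2/7 + 0)/(144 + 0))*(-72) = -28 + ((2/7)/144)*(-72) = -28 + ((1/144)*(2/7))*(-72) = -28 + (1/504)*(-72) = -28 - ⅐ = -197/7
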